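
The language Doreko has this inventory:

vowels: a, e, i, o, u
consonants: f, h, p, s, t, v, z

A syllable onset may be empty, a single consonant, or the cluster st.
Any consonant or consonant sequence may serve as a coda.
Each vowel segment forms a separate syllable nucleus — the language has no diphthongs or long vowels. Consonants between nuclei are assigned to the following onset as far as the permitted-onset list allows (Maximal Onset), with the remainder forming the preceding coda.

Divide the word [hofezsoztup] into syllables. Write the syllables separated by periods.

Nuclei (vowels): o, e, o, u → 4 syllables.
V1 /o/ – V2 /e/: /f/ → onset of the next syllable (single consonants are always licit onsets).
V2 /e/ – V3 /o/: cluster /zs/ — the longest permitted-onset suffix is /s/; onset = /s/, preceding coda = /z/.
V3 /o/ – V4 /u/: /zt/; trying suffixes from longest down, /t/ is the first permitted one, so coda /z/ | onset /t/.

ho.fez.soz.tup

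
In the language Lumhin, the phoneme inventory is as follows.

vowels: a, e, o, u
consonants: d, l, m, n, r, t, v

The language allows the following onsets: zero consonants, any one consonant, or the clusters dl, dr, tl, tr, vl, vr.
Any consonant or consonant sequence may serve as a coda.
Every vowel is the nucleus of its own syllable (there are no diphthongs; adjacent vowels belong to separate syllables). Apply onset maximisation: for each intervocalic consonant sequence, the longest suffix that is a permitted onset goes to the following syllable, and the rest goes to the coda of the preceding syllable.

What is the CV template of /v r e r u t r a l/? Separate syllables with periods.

CCV.CV.CCVC

The vowels are e, u, a — 3 nuclei, so 3 syllables.
σ1/σ2 boundary: just /r/ — single C goes to the following onset.
σ2/σ3 boundary: cluster /tr/ — /tr/ is itself a permitted onset, so the whole cluster goes right; preceding coda = ∅.
Putting it together: vre.ru.tral.
Mapping each syllable to C/V: /vre/ → CCV, /ru/ → CV, /tral/ → CCVC.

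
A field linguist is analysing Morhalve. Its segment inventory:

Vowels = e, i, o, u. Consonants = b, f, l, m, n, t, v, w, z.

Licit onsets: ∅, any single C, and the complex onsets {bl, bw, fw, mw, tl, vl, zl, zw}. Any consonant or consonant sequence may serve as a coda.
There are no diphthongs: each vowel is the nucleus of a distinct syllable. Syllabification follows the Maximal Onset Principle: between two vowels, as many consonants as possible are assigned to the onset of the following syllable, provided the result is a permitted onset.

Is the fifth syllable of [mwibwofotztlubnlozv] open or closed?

closed

The vowels are i, o, o, u, o — 5 nuclei, so 5 syllables.
/i…o/ gap (V1→V2): /bw/ — entire cluster is a permitted onset → onset /bw/, coda ∅.
/o…o/ gap (V2→V3): /f/ is a single consonant, so it becomes the next onset.
/o…u/ gap (V3→V4): cluster /tztl/ — the longest permitted-onset suffix is /tl/; onset = /tl/, preceding coda = /tz/.
/u…o/ gap (V4→V5): /bnl/; trying suffixes from longest down, /l/ is the first permitted one, so coda /bn/ | onset /l/.
So the parse is mwi.bwo.fotz.tlubn.lozv.
Syllable 5 is /lozv/ with coda /zv/, so it is closed.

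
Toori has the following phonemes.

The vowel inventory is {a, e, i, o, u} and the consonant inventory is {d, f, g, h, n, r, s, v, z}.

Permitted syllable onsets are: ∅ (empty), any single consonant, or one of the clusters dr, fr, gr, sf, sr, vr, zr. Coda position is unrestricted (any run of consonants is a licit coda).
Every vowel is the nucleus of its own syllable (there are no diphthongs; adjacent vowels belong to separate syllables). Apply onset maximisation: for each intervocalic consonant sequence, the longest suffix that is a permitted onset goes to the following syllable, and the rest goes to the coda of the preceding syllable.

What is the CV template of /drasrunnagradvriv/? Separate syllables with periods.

Nuclei (vowels): a, u, a, a, i → 5 syllables.
V1 /a/ – V2 /u/: cluster /sr/ — /sr/ is itself a permitted onset, so the whole cluster goes right; preceding coda = ∅.
V2 /u/ – V3 /a/: /nn/ splits as /n/ + /n/ (/n/ is the longest suffix that is a licit onset).
V3 /a/ – V4 /a/: cluster /gr/ — /gr/ is itself a permitted onset, so the whole cluster goes right; preceding coda = ∅.
V4 /a/ – V5 /i/: /dvr/ splits as /d/ + /vr/ (/vr/ is the longest suffix that is a licit onset).
Result: dra.srun.na.grad.vriv.
Mapping each syllable to C/V: /dra/ → CCV, /srun/ → CCVC, /na/ → CV, /grad/ → CCVC, /vriv/ → CCVC.

CCV.CCVC.CV.CCVC.CCVC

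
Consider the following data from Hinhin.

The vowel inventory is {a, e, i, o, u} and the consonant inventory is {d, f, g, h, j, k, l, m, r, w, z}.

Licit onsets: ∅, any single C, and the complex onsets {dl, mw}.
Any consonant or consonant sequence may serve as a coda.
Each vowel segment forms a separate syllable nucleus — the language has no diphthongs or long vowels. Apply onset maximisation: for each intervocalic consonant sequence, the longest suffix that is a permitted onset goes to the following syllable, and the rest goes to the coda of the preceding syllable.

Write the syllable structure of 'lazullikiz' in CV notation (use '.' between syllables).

CV.CVC.CV.CVC

The vowels are a, u, i, i — 4 nuclei, so 4 syllables.
V1 /a/ – V2 /u/: /z/ → onset of the next syllable (single consonants are always licit onsets).
V2 /u/ – V3 /i/: /ll/ splits as /l/ + /l/ (/l/ is the longest suffix that is a licit onset).
V3 /i/ – V4 /i/: just /k/ — single C goes to the following onset.
Putting it together: la.zul.li.kiz.
Mapping each syllable to C/V: /la/ → CV, /zul/ → CVC, /li/ → CV, /kiz/ → CVC.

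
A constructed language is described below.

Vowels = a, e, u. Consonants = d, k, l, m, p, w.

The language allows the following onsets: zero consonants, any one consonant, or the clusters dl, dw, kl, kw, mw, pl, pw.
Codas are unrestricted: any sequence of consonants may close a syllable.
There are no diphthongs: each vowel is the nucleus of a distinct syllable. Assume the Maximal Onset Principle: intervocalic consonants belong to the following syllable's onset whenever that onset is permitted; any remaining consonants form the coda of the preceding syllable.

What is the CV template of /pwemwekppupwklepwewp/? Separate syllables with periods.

CCV.CCVCC.CVCC.CCV.CCVCC

Vowels present: e, e, u, e, e; each is a nucleus, giving 5 syllables.
Between /e/ (V1) and /e/ (V2): /mw/ is a licit onset in full, so it all attaches to the next syllable.
Between /e/ (V2) and /u/ (V3): /kpp/ — longest licit onset from the right is /p/, leaving /kp/ as coda.
Between /u/ (V3) and /e/ (V4): /pwkl/ splits as /pw/ + /kl/ (/kl/ is the longest suffix that is a licit onset).
Between /e/ (V4) and /e/ (V5): /pw/ is a licit onset in full, so it all attaches to the next syllable.
Putting it together: pwe.mwekp.pupw.kle.pwewp.
Mapping each syllable to C/V: /pwe/ → CCV, /mwekp/ → CCVCC, /pupw/ → CVCC, /kle/ → CCV, /pwewp/ → CCVCC.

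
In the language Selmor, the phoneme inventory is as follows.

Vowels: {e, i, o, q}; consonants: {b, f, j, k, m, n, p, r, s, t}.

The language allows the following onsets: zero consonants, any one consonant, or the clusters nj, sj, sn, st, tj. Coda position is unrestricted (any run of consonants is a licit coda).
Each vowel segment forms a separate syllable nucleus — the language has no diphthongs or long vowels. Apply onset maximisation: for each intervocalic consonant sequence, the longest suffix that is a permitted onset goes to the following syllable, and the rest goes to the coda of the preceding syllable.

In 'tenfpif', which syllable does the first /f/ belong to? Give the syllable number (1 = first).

Vowels present: e, i; each is a nucleus, giving 2 syllables.
Between /e/ (V1) and /i/ (V2): /nfp/ — longest licit onset from the right is /p/, leaving /nf/ as coda.
Result: tenf.pif.
The first /f/ is in the coda of syllable 1 (/tenf/).

1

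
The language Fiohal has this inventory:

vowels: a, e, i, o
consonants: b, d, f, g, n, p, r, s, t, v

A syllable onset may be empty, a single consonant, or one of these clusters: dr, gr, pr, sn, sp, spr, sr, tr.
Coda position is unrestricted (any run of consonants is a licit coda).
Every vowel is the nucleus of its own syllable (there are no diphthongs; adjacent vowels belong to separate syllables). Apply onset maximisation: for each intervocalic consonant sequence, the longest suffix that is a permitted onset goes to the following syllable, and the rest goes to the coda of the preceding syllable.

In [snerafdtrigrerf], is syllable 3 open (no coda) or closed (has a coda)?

open

The vowels are e, a, i, e — 4 nuclei, so 4 syllables.
/e…a/ gap (V1→V2): /r/ is a single consonant, so it becomes the next onset.
/a…i/ gap (V2→V3): /fdtr/; trying suffixes from longest down, /tr/ is the first permitted one, so coda /fd/ | onset /tr/.
/i…e/ gap (V3→V4): /gr/ — entire cluster is a permitted onset → onset /gr/, coda ∅.
Syllabification: sne.rafd.tri.grerf.
Syllable 3 is /tri/; it ends in its nucleus with no coda, so it is open.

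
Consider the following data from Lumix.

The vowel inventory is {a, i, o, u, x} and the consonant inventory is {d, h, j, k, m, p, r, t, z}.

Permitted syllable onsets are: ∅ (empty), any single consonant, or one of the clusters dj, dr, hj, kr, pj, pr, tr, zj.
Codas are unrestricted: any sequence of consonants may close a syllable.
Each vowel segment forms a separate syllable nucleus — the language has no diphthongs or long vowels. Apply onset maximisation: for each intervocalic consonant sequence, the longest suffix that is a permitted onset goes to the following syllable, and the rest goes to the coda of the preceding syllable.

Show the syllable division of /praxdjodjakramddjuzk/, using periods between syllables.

The vowels are a, x, o, a, a, u — 6 nuclei, so 6 syllables.
σ1/σ2 boundary: hiatus — the boundary sits between the two vowels.
σ2/σ3 boundary: cluster /dj/ — /dj/ is itself a permitted onset, so the whole cluster goes right; preceding coda = ∅.
σ3/σ4 boundary: cluster /dj/ — /dj/ is itself a permitted onset, so the whole cluster goes right; preceding coda = ∅.
σ4/σ5 boundary: /kr/ is a licit onset in full, so it all attaches to the next syllable.
σ5/σ6 boundary: /mddj/; trying suffixes from longest down, /dj/ is the first permitted one, so coda /md/ | onset /dj/.

pra.x.djo.dja.kramd.djuzk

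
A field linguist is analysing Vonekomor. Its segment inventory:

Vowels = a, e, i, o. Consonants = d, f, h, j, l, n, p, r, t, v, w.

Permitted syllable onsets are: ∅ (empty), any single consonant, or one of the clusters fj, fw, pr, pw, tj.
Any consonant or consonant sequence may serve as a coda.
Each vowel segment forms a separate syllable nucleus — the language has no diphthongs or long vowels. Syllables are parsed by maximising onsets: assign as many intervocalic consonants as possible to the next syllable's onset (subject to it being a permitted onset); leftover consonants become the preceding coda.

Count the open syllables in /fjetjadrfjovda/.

2

Vowels present: e, a, o, a; each is a nucleus, giving 4 syllables.
V1 /e/ – V2 /a/: /tj/ — entire cluster is a permitted onset → onset /tj/, coda ∅.
V2 /a/ – V3 /o/: /drfj/ splits as /dr/ + /fj/ (/fj/ is the longest suffix that is a licit onset).
V3 /o/ – V4 /a/: /vd/ splits as /v/ + /d/ (/d/ is the longest suffix that is a licit onset).
Putting it together: fje.tjadr.fjov.da.
Classifying each syllable: /fje/ (open), /tjadr/ (closed), /fjov/ (closed), /da/ (open).
Open syllables: 2.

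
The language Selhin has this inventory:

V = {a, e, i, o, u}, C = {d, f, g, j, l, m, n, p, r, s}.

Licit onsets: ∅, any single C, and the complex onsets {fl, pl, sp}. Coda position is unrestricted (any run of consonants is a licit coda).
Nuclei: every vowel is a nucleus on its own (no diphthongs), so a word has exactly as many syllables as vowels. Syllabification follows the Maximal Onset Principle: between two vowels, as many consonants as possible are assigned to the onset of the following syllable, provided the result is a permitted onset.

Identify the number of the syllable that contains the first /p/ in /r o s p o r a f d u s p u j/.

Nuclei (vowels): o, o, a, u, u → 5 syllables.
σ1/σ2 boundary: /sp/ — entire cluster is a permitted onset → onset /sp/, coda ∅.
σ2/σ3 boundary: /r/ is a single consonant, so it becomes the next onset.
σ3/σ4 boundary: /fd/ — longest licit onset from the right is /d/, leaving /f/ as coda.
σ4/σ5 boundary: /sp/ is a licit onset in full, so it all attaches to the next syllable.
Result: ro.spo.raf.du.spuj.
The first /p/ is in the onset of syllable 2 (/spo/).

2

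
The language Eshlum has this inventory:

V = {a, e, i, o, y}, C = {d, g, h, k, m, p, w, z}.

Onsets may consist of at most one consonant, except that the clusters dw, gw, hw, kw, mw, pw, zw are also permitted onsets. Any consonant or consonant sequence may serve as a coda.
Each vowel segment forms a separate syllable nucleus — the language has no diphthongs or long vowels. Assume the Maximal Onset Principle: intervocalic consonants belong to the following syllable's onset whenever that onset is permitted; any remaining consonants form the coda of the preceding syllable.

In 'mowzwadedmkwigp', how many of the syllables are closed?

Vowels present: o, a, e, i; each is a nucleus, giving 4 syllables.
V1 /o/ – V2 /a/: cluster /wzw/ — the longest permitted-onset suffix is /zw/; onset = /zw/, preceding coda = /w/.
V2 /a/ – V3 /e/: just /d/ — single C goes to the following onset.
V3 /e/ – V4 /i/: /dmkw/ splits as /dm/ + /kw/ (/kw/ is the longest suffix that is a licit onset).
Result: mow.zwa.dedm.kwigp.
Classifying each syllable: /mow/ (closed), /zwa/ (open), /dedm/ (closed), /kwigp/ (closed).
Closed syllables: 3.

3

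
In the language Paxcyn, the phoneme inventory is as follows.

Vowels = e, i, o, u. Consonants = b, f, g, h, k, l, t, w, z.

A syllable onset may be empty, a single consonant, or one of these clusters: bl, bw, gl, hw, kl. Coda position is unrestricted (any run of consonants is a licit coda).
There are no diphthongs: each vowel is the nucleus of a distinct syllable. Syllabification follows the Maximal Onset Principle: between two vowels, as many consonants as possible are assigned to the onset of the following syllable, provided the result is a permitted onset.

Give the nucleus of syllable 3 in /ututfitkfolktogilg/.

i

Nuclei (vowels): u, u, i, o, o, i → 6 syllables.
The third nucleus (vowel 3 from the left) is /i/.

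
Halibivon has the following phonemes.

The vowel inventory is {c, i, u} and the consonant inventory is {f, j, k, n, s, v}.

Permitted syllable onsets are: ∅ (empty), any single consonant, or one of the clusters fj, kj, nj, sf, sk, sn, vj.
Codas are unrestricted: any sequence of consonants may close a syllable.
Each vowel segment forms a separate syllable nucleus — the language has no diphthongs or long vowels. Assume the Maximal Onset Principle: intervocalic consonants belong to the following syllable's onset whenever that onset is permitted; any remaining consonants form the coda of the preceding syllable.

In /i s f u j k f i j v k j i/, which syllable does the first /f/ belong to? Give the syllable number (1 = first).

Nuclei (vowels): i, u, i, i → 4 syllables.
V1 /i/ – V2 /u/: cluster /sf/ — /sf/ is itself a permitted onset, so the whole cluster goes right; preceding coda = ∅.
V2 /u/ – V3 /i/: cluster /jkf/ — the longest permitted-onset suffix is /f/; onset = /f/, preceding coda = /jk/.
V3 /i/ – V4 /i/: /jvkj/; trying suffixes from longest down, /kj/ is the first permitted one, so coda /jv/ | onset /kj/.
So the parse is i.sfujk.fijv.kji.
The first /f/ is in the onset of syllable 2 (/sfujk/).

2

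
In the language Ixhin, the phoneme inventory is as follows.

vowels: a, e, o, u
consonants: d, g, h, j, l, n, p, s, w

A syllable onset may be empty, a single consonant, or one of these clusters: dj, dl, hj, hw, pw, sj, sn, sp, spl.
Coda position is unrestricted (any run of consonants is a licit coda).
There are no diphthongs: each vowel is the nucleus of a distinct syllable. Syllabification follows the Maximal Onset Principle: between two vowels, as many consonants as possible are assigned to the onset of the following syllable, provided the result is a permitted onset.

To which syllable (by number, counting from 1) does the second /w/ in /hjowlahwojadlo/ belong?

The vowels are o, a, o, a, o — 5 nuclei, so 5 syllables.
/o…a/ gap (V1→V2): /wl/; trying suffixes from longest down, /l/ is the first permitted one, so coda /w/ | onset /l/.
/a…o/ gap (V2→V3): cluster /hw/ — /hw/ is itself a permitted onset, so the whole cluster goes right; preceding coda = ∅.
/o…a/ gap (V3→V4): /j/ is a single consonant, so it becomes the next onset.
/a…o/ gap (V4→V5): /dl/ — entire cluster is a permitted onset → onset /dl/, coda ∅.
Syllabification: hjow.la.hwo.ja.dlo.
The second /w/ is in the onset of syllable 3 (/hwo/).

3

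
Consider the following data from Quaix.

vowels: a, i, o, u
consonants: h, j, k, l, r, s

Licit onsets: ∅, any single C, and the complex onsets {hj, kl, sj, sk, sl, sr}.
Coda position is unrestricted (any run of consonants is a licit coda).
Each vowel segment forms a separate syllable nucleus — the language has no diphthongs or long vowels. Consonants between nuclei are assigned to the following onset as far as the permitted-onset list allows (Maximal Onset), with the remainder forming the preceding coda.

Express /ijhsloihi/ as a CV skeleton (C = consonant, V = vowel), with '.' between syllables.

Nuclei (vowels): i, o, i, i → 4 syllables.
σ1/σ2 boundary: /jhsl/ splits as /jh/ + /sl/ (/sl/ is the longest suffix that is a licit onset).
σ2/σ3 boundary: nothing intervenes; syllable break is V.V.
σ3/σ4 boundary: /h/ is a single consonant, so it becomes the next onset.
Putting it together: ijh.slo.i.hi.
Mapping each syllable to C/V: /ijh/ → VCC, /slo/ → CCV, /i/ → V, /hi/ → CV.

VCC.CCV.V.CV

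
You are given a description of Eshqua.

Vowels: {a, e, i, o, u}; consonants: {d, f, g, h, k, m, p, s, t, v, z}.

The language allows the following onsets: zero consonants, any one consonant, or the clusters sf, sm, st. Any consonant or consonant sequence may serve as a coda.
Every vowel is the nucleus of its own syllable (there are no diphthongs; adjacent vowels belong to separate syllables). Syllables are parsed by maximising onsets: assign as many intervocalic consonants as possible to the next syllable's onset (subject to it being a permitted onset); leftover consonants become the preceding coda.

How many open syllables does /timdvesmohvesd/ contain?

1

The vowels are i, e, o, e — 4 nuclei, so 4 syllables.
/i…e/ gap (V1→V2): cluster /mdv/ — the longest permitted-onset suffix is /v/; onset = /v/, preceding coda = /md/.
/e…o/ gap (V2→V3): /sm/ — entire cluster is a permitted onset → onset /sm/, coda ∅.
/o…e/ gap (V3→V4): cluster /hv/ — the longest permitted-onset suffix is /v/; onset = /v/, preceding coda = /h/.
Putting it together: timd.ve.smoh.vesd.
Classifying each syllable: /timd/ (closed), /ve/ (open), /smoh/ (closed), /vesd/ (closed).
Open syllables: 1.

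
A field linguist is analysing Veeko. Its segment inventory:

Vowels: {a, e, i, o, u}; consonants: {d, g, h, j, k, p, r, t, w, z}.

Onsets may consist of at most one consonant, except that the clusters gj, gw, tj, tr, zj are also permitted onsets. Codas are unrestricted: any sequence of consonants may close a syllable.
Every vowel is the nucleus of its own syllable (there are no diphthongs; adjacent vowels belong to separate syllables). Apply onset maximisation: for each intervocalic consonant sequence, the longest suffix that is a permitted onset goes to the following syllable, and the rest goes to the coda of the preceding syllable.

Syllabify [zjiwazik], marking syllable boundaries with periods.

zji.wa.zik

The vowels are i, a, i — 3 nuclei, so 3 syllables.
/i…a/ gap (V1→V2): just /w/ — single C goes to the following onset.
/a…i/ gap (V2→V3): just /z/ — single C goes to the following onset.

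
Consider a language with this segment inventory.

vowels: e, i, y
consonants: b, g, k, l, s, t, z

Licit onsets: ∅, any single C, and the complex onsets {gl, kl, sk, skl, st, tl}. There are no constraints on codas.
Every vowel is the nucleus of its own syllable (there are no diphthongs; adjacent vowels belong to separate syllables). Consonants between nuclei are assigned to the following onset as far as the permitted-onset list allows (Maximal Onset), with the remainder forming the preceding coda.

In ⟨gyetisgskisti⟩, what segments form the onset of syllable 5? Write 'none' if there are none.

Nuclei (vowels): y, e, i, i, i → 5 syllables.
σ1/σ2 boundary: nothing intervenes; syllable break is V.V.
σ2/σ3 boundary: /t/ is a single consonant, so it becomes the next onset.
σ3/σ4 boundary: cluster /sgsk/ — the longest permitted-onset suffix is /sk/; onset = /sk/, preceding coda = /sg/.
σ4/σ5 boundary: /st/ is a licit onset in full, so it all attaches to the next syllable.
Syllabification: gy.e.tisg.ski.sti.
Syllable 5 is /sti/: onset /st/, nucleus /i/, coda ∅.

st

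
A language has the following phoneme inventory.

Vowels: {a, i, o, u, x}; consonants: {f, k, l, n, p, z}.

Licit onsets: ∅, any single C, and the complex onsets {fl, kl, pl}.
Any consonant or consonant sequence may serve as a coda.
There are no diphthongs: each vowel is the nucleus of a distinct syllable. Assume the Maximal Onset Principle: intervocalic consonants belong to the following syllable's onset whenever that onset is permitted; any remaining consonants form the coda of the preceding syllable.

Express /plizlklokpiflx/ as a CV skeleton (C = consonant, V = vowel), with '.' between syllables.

CCVCC.CCVC.CV.CCV

Vowels present: i, o, i, x; each is a nucleus, giving 4 syllables.
/i…o/ gap (V1→V2): /zlkl/ splits as /zl/ + /kl/ (/kl/ is the longest suffix that is a licit onset).
/o…i/ gap (V2→V3): /kp/ splits as /k/ + /p/ (/p/ is the longest suffix that is a licit onset).
/i…x/ gap (V3→V4): /fl/ — entire cluster is a permitted onset → onset /fl/, coda ∅.
Result: plizl.klok.pi.flx.
Mapping each syllable to C/V: /plizl/ → CCVCC, /klok/ → CCVC, /pi/ → CV, /flx/ → CCV.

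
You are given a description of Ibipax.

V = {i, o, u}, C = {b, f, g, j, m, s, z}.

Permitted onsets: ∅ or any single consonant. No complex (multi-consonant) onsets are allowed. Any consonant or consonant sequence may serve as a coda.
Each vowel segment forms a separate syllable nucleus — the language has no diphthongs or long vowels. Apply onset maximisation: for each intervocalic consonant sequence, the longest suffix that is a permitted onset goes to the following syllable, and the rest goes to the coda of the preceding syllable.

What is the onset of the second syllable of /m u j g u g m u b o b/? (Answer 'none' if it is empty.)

The vowels are u, u, u, o — 4 nuclei, so 4 syllables.
σ1/σ2 boundary: /jg/ — longest licit onset from the right is /g/, leaving /j/ as coda.
σ2/σ3 boundary: /gm/ splits as /g/ + /m/ (/m/ is the longest suffix that is a licit onset).
σ3/σ4 boundary: just /b/ — single C goes to the following onset.
Syllabification: muj.gug.mu.bob.
Syllable 2 is /gug/: onset /g/, nucleus /u/, coda /g/.

g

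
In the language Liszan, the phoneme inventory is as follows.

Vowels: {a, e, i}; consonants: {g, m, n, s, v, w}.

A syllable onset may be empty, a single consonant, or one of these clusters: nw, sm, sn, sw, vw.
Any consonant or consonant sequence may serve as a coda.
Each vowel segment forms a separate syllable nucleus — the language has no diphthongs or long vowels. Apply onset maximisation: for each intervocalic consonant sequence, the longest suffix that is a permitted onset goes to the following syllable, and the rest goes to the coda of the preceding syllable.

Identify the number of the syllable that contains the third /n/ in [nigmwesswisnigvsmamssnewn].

Nuclei (vowels): i, e, i, i, a, e → 6 syllables.
/i…e/ gap (V1→V2): /gmw/; trying suffixes from longest down, /w/ is the first permitted one, so coda /gm/ | onset /w/.
/e…i/ gap (V2→V3): /ssw/; trying suffixes from longest down, /sw/ is the first permitted one, so coda /s/ | onset /sw/.
/i…i/ gap (V3→V4): /sn/ is a licit onset in full, so it all attaches to the next syllable.
/i…a/ gap (V4→V5): /gvsm/ splits as /gv/ + /sm/ (/sm/ is the longest suffix that is a licit onset).
/a…e/ gap (V5→V6): /mssn/ — longest licit onset from the right is /sn/, leaving /ms/ as coda.
Result: nigm.wes.swi.snigv.smams.snewn.
The third /n/ is in the onset of syllable 6 (/snewn/).

6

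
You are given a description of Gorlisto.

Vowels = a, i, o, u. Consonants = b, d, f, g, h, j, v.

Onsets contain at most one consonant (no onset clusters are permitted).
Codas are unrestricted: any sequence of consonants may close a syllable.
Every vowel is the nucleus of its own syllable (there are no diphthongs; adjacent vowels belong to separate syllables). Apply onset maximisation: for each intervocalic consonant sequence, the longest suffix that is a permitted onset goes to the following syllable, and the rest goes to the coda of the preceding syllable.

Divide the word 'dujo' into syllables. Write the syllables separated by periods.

du.jo

Vowels present: u, o; each is a nucleus, giving 2 syllables.
σ1/σ2 boundary: /j/ → onset of the next syllable (single consonants are always licit onsets).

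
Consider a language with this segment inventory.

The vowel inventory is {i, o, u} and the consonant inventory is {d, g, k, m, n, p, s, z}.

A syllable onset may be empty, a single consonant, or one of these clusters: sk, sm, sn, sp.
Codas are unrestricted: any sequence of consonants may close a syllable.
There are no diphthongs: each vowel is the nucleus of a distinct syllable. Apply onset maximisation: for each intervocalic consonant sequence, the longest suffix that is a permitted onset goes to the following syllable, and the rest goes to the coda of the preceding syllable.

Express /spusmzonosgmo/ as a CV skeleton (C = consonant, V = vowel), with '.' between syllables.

Vowels present: u, o, o, o; each is a nucleus, giving 4 syllables.
V1 /u/ – V2 /o/: /smz/; trying suffixes from longest down, /z/ is the first permitted one, so coda /sm/ | onset /z/.
V2 /o/ – V3 /o/: just /n/ — single C goes to the following onset.
V3 /o/ – V4 /o/: cluster /sgm/ — the longest permitted-onset suffix is /m/; onset = /m/, preceding coda = /sg/.
Syllabification: spusm.zo.nosg.mo.
Mapping each syllable to C/V: /spusm/ → CCVCC, /zo/ → CV, /nosg/ → CVCC, /mo/ → CV.

CCVCC.CV.CVCC.CV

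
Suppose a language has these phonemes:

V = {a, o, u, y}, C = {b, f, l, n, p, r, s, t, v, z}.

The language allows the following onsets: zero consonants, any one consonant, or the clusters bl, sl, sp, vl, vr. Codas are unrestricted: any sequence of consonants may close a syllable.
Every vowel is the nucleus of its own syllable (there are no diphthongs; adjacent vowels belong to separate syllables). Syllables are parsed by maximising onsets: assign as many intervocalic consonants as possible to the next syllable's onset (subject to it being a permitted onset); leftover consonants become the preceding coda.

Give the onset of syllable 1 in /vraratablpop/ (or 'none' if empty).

The vowels are a, a, a, o — 4 nuclei, so 4 syllables.
Between /a/ (V1) and /a/ (V2): /r/ is a single consonant, so it becomes the next onset.
Between /a/ (V2) and /a/ (V3): /t/ → onset of the next syllable (single consonants are always licit onsets).
Between /a/ (V3) and /o/ (V4): /blp/ splits as /bl/ + /p/ (/p/ is the longest suffix that is a licit onset).
Putting it together: vra.ra.tabl.pop.
Syllable 1 is /vra/: onset /vr/, nucleus /a/, coda ∅.

vr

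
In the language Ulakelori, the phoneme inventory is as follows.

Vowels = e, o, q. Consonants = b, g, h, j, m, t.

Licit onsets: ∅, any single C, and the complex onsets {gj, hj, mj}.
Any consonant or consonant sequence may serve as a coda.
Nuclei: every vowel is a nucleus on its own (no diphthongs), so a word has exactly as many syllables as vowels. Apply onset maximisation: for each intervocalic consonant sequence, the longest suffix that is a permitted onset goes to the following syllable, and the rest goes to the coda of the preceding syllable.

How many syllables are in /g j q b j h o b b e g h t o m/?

Vowels present: q, o, e, o; each is a nucleus, giving 4 syllables.

4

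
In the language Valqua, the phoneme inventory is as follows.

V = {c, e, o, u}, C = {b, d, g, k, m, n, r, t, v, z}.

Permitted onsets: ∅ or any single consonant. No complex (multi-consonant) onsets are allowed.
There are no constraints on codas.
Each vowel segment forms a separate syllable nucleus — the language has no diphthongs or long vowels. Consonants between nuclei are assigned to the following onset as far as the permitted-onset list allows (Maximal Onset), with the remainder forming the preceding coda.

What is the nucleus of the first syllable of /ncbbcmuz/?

c

The vowels are c, c, u — 3 nuclei, so 3 syllables.
The first nucleus (vowel 1 from the left) is /c/.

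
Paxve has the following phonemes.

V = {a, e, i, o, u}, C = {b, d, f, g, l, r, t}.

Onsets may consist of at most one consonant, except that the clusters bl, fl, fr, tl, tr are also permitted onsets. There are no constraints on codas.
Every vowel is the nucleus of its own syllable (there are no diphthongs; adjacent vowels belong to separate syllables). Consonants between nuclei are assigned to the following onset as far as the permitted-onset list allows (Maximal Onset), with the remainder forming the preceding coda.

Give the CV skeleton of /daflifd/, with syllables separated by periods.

CV.CCVCC

Nuclei (vowels): a, i → 2 syllables.
Between /a/ (V1) and /i/ (V2): /fl/ is a licit onset in full, so it all attaches to the next syllable.
So the parse is da.flifd.
Mapping each syllable to C/V: /da/ → CV, /flifd/ → CCVCC.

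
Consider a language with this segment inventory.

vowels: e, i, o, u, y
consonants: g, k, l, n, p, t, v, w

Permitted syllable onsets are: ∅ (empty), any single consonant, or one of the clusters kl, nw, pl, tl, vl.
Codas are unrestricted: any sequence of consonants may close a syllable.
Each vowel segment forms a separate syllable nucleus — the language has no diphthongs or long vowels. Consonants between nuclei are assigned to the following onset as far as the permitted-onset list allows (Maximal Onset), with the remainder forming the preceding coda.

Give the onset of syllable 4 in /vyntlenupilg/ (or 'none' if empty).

Nuclei (vowels): y, e, u, i → 4 syllables.
V1 /y/ – V2 /e/: /ntl/; trying suffixes from longest down, /tl/ is the first permitted one, so coda /n/ | onset /tl/.
V2 /e/ – V3 /u/: /n/ → onset of the next syllable (single consonants are always licit onsets).
V3 /u/ – V4 /i/: just /p/ — single C goes to the following onset.
Result: vyn.tle.nu.pilg.
Syllable 4 is /pilg/: onset /p/, nucleus /i/, coda /lg/.

p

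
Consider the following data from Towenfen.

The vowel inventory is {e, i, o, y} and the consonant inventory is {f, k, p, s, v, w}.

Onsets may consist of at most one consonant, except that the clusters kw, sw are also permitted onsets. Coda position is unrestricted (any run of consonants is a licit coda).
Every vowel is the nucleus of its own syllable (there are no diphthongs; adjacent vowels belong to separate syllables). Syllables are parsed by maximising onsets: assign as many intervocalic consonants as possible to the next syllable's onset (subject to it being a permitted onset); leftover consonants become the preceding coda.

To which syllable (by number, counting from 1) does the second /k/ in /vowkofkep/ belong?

Vowels present: o, o, e; each is a nucleus, giving 3 syllables.
/o…o/ gap (V1→V2): cluster /wk/ — the longest permitted-onset suffix is /k/; onset = /k/, preceding coda = /w/.
/o…e/ gap (V2→V3): /fk/ splits as /f/ + /k/ (/k/ is the longest suffix that is a licit onset).
Result: vow.kof.kep.
The second /k/ is in the onset of syllable 3 (/kep/).

3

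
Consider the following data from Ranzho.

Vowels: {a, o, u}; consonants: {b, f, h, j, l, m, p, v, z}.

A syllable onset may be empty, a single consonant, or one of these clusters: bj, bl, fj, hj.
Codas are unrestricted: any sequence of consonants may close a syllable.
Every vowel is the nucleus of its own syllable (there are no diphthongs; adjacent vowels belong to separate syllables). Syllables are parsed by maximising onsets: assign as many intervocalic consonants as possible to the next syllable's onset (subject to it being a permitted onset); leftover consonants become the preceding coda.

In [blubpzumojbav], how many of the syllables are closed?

3

Nuclei (vowels): u, u, o, a → 4 syllables.
V1 /u/ – V2 /u/: /bpz/ — longest licit onset from the right is /z/, leaving /bp/ as coda.
V2 /u/ – V3 /o/: just /m/ — single C goes to the following onset.
V3 /o/ – V4 /a/: /jb/ — longest licit onset from the right is /b/, leaving /j/ as coda.
Putting it together: blubp.zu.moj.bav.
Classifying each syllable: /blubp/ (closed), /zu/ (open), /moj/ (closed), /bav/ (closed).
Closed syllables: 3.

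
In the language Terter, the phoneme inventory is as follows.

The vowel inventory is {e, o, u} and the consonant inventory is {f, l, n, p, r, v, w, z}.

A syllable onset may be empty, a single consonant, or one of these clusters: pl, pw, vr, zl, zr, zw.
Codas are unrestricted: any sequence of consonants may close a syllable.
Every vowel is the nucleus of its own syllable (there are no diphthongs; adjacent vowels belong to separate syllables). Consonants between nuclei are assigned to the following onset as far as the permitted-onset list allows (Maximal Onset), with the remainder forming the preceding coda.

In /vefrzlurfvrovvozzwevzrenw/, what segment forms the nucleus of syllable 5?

e

Vowels present: e, u, o, o, e, e; each is a nucleus, giving 6 syllables.
The fifth nucleus (vowel 5 from the left) is /e/.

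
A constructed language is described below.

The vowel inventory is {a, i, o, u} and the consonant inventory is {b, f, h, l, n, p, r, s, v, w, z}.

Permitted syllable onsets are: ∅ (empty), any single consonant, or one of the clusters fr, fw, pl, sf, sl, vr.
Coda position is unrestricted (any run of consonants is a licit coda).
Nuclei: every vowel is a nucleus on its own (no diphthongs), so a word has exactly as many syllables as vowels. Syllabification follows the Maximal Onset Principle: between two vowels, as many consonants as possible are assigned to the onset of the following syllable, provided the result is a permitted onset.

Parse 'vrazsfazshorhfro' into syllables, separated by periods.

vraz.sfazs.horh.fro

Vowels present: a, a, o, o; each is a nucleus, giving 4 syllables.
V1 /a/ – V2 /a/: /zsf/ — longest licit onset from the right is /sf/, leaving /z/ as coda.
V2 /a/ – V3 /o/: /zsh/ splits as /zs/ + /h/ (/h/ is the longest suffix that is a licit onset).
V3 /o/ – V4 /o/: /rhfr/; trying suffixes from longest down, /fr/ is the first permitted one, so coda /rh/ | onset /fr/.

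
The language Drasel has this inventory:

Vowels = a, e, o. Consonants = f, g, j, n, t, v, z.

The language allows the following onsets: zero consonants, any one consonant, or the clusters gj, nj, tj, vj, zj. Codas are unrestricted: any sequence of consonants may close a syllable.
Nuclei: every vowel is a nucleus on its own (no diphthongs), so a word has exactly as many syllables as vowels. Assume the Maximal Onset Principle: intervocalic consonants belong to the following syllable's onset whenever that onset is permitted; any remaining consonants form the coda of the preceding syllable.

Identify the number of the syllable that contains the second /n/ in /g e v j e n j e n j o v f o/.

4

The vowels are e, e, e, o, o — 5 nuclei, so 5 syllables.
/e…e/ gap (V1→V2): /vj/ — entire cluster is a permitted onset → onset /vj/, coda ∅.
/e…e/ gap (V2→V3): cluster /nj/ — /nj/ is itself a permitted onset, so the whole cluster goes right; preceding coda = ∅.
/e…o/ gap (V3→V4): cluster /nj/ — /nj/ is itself a permitted onset, so the whole cluster goes right; preceding coda = ∅.
/o…o/ gap (V4→V5): /vf/ — longest licit onset from the right is /f/, leaving /v/ as coda.
So the parse is ge.vje.nje.njov.fo.
The second /n/ is in the onset of syllable 4 (/njov/).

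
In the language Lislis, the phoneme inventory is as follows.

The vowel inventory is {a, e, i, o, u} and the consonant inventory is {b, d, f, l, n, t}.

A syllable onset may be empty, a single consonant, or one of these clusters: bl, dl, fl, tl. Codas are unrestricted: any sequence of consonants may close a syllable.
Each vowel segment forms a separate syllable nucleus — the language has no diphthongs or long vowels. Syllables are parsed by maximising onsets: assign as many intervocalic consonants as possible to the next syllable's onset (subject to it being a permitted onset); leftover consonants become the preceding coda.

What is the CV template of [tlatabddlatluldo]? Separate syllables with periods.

CCV.CVCC.CCV.CCVC.CV

Nuclei (vowels): a, a, a, u, o → 5 syllables.
/a…a/ gap (V1→V2): /t/ → onset of the next syllable (single consonants are always licit onsets).
/a…a/ gap (V2→V3): cluster /bddl/ — the longest permitted-onset suffix is /dl/; onset = /dl/, preceding coda = /bd/.
/a…u/ gap (V3→V4): /tl/ — entire cluster is a permitted onset → onset /tl/, coda ∅.
/u…o/ gap (V4→V5): cluster /ld/ — the longest permitted-onset suffix is /d/; onset = /d/, preceding coda = /l/.
Putting it together: tla.tabd.dla.tlul.do.
Mapping each syllable to C/V: /tla/ → CCV, /tabd/ → CVCC, /dla/ → CCV, /tlul/ → CCVC, /do/ → CV.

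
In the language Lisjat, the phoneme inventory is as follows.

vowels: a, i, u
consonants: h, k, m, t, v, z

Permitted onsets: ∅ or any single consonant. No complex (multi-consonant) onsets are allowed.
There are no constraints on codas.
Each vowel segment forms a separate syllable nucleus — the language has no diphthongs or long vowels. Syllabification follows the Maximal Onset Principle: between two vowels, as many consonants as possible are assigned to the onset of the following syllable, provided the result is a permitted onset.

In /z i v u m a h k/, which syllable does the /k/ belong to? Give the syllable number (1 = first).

3

Nuclei (vowels): i, u, a → 3 syllables.
/i…u/ gap (V1→V2): just /v/ — single C goes to the following onset.
/u…a/ gap (V2→V3): /m/ is a single consonant, so it becomes the next onset.
Putting it together: zi.vu.mahk.
The /k/ is in the coda of syllable 3 (/mahk/).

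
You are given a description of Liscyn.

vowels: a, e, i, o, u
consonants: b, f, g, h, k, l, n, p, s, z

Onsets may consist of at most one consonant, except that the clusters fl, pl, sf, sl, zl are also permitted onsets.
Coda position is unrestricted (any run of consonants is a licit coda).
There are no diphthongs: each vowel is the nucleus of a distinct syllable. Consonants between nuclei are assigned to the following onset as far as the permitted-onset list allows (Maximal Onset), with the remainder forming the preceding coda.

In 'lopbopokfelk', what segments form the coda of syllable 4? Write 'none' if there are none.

lk

The vowels are o, o, o, e — 4 nuclei, so 4 syllables.
σ1/σ2 boundary: /pb/ — longest licit onset from the right is /b/, leaving /p/ as coda.
σ2/σ3 boundary: /p/ → onset of the next syllable (single consonants are always licit onsets).
σ3/σ4 boundary: /kf/ — longest licit onset from the right is /f/, leaving /k/ as coda.
So the parse is lop.bo.pok.felk.
Syllable 4 is /felk/: onset /f/, nucleus /e/, coda /lk/.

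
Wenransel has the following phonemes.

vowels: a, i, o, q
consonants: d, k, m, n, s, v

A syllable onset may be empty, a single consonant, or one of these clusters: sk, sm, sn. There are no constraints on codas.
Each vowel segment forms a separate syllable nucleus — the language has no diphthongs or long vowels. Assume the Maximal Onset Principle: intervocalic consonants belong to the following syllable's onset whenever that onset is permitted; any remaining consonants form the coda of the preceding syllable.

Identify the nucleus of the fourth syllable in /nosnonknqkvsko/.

o

The vowels are o, o, q, o — 4 nuclei, so 4 syllables.
The fourth nucleus (vowel 4 from the left) is /o/.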